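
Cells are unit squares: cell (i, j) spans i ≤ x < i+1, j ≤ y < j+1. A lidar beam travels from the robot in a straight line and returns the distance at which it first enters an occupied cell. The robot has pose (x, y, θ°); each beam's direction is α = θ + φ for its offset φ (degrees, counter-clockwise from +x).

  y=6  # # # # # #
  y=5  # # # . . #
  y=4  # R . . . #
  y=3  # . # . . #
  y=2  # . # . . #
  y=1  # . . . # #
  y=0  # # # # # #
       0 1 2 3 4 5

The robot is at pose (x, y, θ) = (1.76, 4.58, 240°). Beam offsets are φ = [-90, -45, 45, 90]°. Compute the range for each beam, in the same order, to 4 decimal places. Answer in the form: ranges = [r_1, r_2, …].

ranges = [0.8400, 0.7868, 0.9273, 1.1600]

beam 1: φ=-90°, α=150°
  d=(-0.8660,0.5000)  start (1,4)  tX=0.8776 tY=0.8400  stride 1/|dx|=1.1547 1/|dy|=2.0000
    cross y-line → (1,5), t=0.8400 (wall)
  → r_1 = 0.8400
beam 2: φ=-45°, α=195°
  d=(-0.9659,-0.2588)  start (1,4)  tX=0.7868 tY=2.2409  stride 1/|dx|=1.0353 1/|dy|=3.8637
    cross x-line → (0,4), t=0.7868 (wall)
  → r_2 = 0.7868
beam 3: φ=45°, α=285°
  d=(0.2588,-0.9659)  start (1,4)  tX=0.9273 tY=0.6005  stride 1/|dx|=3.8637 1/|dy|=1.0353
    cross y-line → (1,3), t=0.6005
    cross x-line → (2,3), t=0.9273 (wall)
  → r_3 = 0.9273
beam 4: φ=90°, α=330°
  d=(0.8660,-0.5000)  start (1,4)  tX=0.2771 tY=1.1600  stride 1/|dx|=1.1547 1/|dy|=2.0000
    cross x-line → (2,4), t=0.2771
    cross y-line → (2,3), t=1.1600 (wall)
  → r_4 = 1.1600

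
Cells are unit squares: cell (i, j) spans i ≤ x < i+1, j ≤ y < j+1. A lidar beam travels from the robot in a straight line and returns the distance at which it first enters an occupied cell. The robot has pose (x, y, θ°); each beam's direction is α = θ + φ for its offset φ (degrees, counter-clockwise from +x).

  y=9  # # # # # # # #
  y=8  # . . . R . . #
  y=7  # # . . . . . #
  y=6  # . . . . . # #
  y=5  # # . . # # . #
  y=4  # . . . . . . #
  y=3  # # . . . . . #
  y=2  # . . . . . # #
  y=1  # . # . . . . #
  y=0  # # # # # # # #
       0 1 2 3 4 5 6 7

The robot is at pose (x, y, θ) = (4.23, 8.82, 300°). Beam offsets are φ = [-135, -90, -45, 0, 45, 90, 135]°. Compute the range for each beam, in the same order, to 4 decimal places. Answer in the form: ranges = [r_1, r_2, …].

beam 1: φ=-135°, α=165°
  dir = (cos 165°, sin 165°) = (-0.9659, 0.2588); from cell (4,8)
  next x-line at t=0.2381, next y-line at t=0.6955; Δt_x=1.0353, Δt_y=3.8637
    x: enter (3,8) at t=0.2381
    y: enter (3,9) at t=0.6955 ← occupied
  → r_1 = 0.6955
beam 2: φ=-90°, α=210°
  dir = (cos 210°, sin 210°) = (-0.8660, -0.5000); from cell (4,8)
  next x-line at t=0.2656, next y-line at t=1.6400; Δt_x=1.1547, Δt_y=2.0000
    x: enter (3,8) at t=0.2656
    x: enter (2,8) at t=1.4203
    y: enter (2,7) at t=1.6400
    x: enter (1,7) at t=2.5750 ← occupied
  → r_2 = 2.5750
beam 3: φ=-45°, α=255°
  dir = (cos 255°, sin 255°) = (-0.2588, -0.9659); from cell (4,8)
  next x-line at t=0.8887, next y-line at t=0.8489; Δt_x=3.8637, Δt_y=1.0353
    y: enter (4,7) at t=0.8489
    x: enter (3,7) at t=0.8887
    y: enter (3,6) at t=1.8842
    y: enter (3,5) at t=2.9195
    y: enter (3,4) at t=3.9548
    x: enter (2,4) at t=4.7524
    y: enter (2,3) at t=4.9900
    y: enter (2,2) at t=6.0253
    y: enter (2,1) at t=7.0606 ← occupied
  → r_3 = 7.0606
beam 4: φ=0°, α=300°
  dir = (cos 300°, sin 300°) = (0.5000, -0.8660); from cell (4,8)
  next x-line at t=1.5400, next y-line at t=0.9469; Δt_x=2.0000, Δt_y=1.1547
    y: enter (4,7) at t=0.9469
    x: enter (5,7) at t=1.5400
    y: enter (5,6) at t=2.1016
    y: enter (5,5) at t=3.2563 ← occupied
  → r_4 = 3.2563
beam 5: φ=45°, α=345°
  dir = (cos 345°, sin 345°) = (0.9659, -0.2588); from cell (4,8)
  next x-line at t=0.7972, next y-line at t=3.1682; Δt_x=1.0353, Δt_y=3.8637
    x: enter (5,8) at t=0.7972
    x: enter (6,8) at t=1.8324
    x: enter (7,8) at t=2.8677 ← occupied
  → r_5 = 2.8677
beam 6: φ=90°, α=30°
  dir = (cos 30°, sin 30°) = (0.8660, 0.5000); from cell (4,8)
  next x-line at t=0.8891, next y-line at t=0.3600; Δt_x=1.1547, Δt_y=2.0000
    y: enter (4,9) at t=0.3600 ← occupied
  → r_6 = 0.3600
beam 7: φ=135°, α=75°
  dir = (cos 75°, sin 75°) = (0.2588, 0.9659); from cell (4,8)
  next x-line at t=2.9751, next y-line at t=0.1863; Δt_x=3.8637, Δt_y=1.0353
    y: enter (4,9) at t=0.1863 ← occupied
  → r_7 = 0.1863

ranges = [0.6955, 2.5750, 7.0606, 3.2563, 2.8677, 0.3600, 0.1863]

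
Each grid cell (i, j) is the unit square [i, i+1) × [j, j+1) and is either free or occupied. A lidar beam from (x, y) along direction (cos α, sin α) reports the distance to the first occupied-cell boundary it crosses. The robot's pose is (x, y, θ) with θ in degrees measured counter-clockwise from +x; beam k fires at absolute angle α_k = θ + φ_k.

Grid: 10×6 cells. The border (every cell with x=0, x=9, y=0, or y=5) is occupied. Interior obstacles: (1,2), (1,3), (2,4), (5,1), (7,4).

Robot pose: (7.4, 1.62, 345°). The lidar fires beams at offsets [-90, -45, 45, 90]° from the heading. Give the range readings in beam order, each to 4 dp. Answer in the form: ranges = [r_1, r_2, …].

beam 1: φ=-90°, α=255°
  cosα=-0.2588 sinα=-0.9659 | (7,1) | tMaxX 1.5455 tMaxY 0.6419 | tΔX 3.8637 tΔY 1.0353
    t=0.6419 [y] (7,0) — stop
  → r_1 = 0.6419
beam 2: φ=-45°, α=300°
  cosα=0.5000 sinα=-0.8660 | (7,1) | tMaxX 1.2000 tMaxY 0.7159 | tΔX 2.0000 tΔY 1.1547
    t=0.7159 [y] (7,0) — stop
  → r_2 = 0.7159
beam 3: φ=45°, α=30°
  cosα=0.8660 sinα=0.5000 | (7,1) | tMaxX 0.6928 tMaxY 0.7600 | tΔX 1.1547 tΔY 2.0000
    t=0.6928 [x] (8,1)
    t=0.7600 [y] (8,2)
    t=1.8475 [x] (9,2) — stop
  → r_3 = 1.8475
beam 4: φ=90°, α=75°
  cosα=0.2588 sinα=0.9659 | (7,1) | tMaxX 2.3182 tMaxY 0.3934 | tΔX 3.8637 tΔY 1.0353
    t=0.3934 [y] (7,2)
    t=1.4287 [y] (7,3)
    t=2.3182 [x] (8,3)
    t=2.4640 [y] (8,4)
    t=3.4992 [y] (8,5) — stop
  → r_4 = 3.4992

ranges = [0.6419, 0.7159, 1.8475, 3.4992]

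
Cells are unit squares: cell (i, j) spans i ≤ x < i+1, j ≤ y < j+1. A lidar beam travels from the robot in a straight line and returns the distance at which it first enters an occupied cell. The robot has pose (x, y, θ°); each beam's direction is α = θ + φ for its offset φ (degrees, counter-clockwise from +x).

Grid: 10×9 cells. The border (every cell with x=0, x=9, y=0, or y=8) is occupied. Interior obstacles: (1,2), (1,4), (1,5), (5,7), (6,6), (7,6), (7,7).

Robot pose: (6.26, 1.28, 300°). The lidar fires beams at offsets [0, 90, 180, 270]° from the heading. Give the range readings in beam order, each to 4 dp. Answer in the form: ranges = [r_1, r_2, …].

ranges = [0.3233, 3.1639, 7.7596, 0.5600]

beam 1: φ=0°, α=300°
  cosα=0.5000 sinα=-0.8660 | (6,1) | tMaxX 1.4800 tMaxY 0.3233 | tΔX 2.0000 tΔY 1.1547
    t=0.3233 [y] (6,0) — stop
  → r_1 = 0.3233
beam 2: φ=90°, α=30°
  cosα=0.8660 sinα=0.5000 | (6,1) | tMaxX 0.8545 tMaxY 1.4400 | tΔX 1.1547 tΔY 2.0000
    t=0.8545 [x] (7,1)
    t=1.4400 [y] (7,2)
    t=2.0092 [x] (8,2)
    t=3.1639 [x] (9,2) — stop
  → r_2 = 3.1639
beam 3: φ=180°, α=120°
  cosα=-0.5000 sinα=0.8660 | (6,1) | tMaxX 0.5200 tMaxY 0.8314 | tΔX 2.0000 tΔY 1.1547
    t=0.5200 [x] (5,1)
    t=0.8314 [y] (5,2)
    t=1.9861 [y] (5,3)
    t=2.5200 [x] (4,3)
    t=3.1408 [y] (4,4)
    t=4.2955 [y] (4,5)
    t=4.5200 [x] (3,5)
    t=5.4502 [y] (3,6)
    t=6.5200 [x] (2,6)
    t=6.6049 [y] (2,7)
    t=7.7596 [y] (2,8) — stop
  → r_3 = 7.7596
beam 4: φ=270°, α=210°
  cosα=-0.8660 sinα=-0.5000 | (6,1) | tMaxX 0.3002 tMaxY 0.5600 | tΔX 1.1547 tΔY 2.0000
    t=0.3002 [x] (5,1)
    t=0.5600 [y] (5,0) — stop
  → r_4 = 0.5600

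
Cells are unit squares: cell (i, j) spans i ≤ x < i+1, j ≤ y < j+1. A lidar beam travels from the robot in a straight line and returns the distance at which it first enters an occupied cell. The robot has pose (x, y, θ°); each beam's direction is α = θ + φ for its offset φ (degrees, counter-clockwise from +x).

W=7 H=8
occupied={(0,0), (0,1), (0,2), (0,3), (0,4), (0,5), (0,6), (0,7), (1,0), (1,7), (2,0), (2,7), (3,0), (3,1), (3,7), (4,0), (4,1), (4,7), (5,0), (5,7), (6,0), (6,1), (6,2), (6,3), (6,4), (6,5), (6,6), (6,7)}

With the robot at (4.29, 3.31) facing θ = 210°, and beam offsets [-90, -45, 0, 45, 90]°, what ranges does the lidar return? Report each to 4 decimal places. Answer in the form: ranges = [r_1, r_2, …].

beam 1: φ=-90°, α=120°
  dir = (cos 120°, sin 120°) = (-0.5000, 0.8660); from cell (4,3)
  next x-line at t=0.5800, next y-line at t=0.7967; Δt_x=2.0000, Δt_y=1.1547
    x: enter (3,3) at t=0.5800
    y: enter (3,4) at t=0.7967
    y: enter (3,5) at t=1.9514
    x: enter (2,5) at t=2.5800
    y: enter (2,6) at t=3.1061
    y: enter (2,7) at t=4.2608 ← occupied
  → r_1 = 4.2608
beam 2: φ=-45°, α=165°
  dir = (cos 165°, sin 165°) = (-0.9659, 0.2588); from cell (4,3)
  next x-line at t=0.3002, next y-line at t=2.6660; Δt_x=1.0353, Δt_y=3.8637
    x: enter (3,3) at t=0.3002
    x: enter (2,3) at t=1.3355
    x: enter (1,3) at t=2.3708
    y: enter (1,4) at t=2.6660
    x: enter (0,4) at t=3.4061 ← occupied
  → r_2 = 3.4061
beam 3: φ=0°, α=210°
  dir = (cos 210°, sin 210°) = (-0.8660, -0.5000); from cell (4,3)
  next x-line at t=0.3349, next y-line at t=0.6200; Δt_x=1.1547, Δt_y=2.0000
    x: enter (3,3) at t=0.3349
    y: enter (3,2) at t=0.6200
    x: enter (2,2) at t=1.4896
    y: enter (2,1) at t=2.6200
    x: enter (1,1) at t=2.6443
    x: enter (0,1) at t=3.7990 ← occupied
  → r_3 = 3.7990
beam 4: φ=45°, α=255°
  dir = (cos 255°, sin 255°) = (-0.2588, -0.9659); from cell (4,3)
  next x-line at t=1.1205, next y-line at t=0.3209; Δt_x=3.8637, Δt_y=1.0353
    y: enter (4,2) at t=0.3209
    x: enter (3,2) at t=1.1205
    y: enter (3,1) at t=1.3562 ← occupied
  → r_4 = 1.3562
beam 5: φ=90°, α=300°
  dir = (cos 300°, sin 300°) = (0.5000, -0.8660); from cell (4,3)
  next x-line at t=1.4200, next y-line at t=0.3580; Δt_x=2.0000, Δt_y=1.1547
    y: enter (4,2) at t=0.3580
    x: enter (5,2) at t=1.4200
    y: enter (5,1) at t=1.5127
    y: enter (5,0) at t=2.6674 ← occupied
  → r_5 = 2.6674

ranges = [4.2608, 3.4061, 3.7990, 1.3562, 2.6674]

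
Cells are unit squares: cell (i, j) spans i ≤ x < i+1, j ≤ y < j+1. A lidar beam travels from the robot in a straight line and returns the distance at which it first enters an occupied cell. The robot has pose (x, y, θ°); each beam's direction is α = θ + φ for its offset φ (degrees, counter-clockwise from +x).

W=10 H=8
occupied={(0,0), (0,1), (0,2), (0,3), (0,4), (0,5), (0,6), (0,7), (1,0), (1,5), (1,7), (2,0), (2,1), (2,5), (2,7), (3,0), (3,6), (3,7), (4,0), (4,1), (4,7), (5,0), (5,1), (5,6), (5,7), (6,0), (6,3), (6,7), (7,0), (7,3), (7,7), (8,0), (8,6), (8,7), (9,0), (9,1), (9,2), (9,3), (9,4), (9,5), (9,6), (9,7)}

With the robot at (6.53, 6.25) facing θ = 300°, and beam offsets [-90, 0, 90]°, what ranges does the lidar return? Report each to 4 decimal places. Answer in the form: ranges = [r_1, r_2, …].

ranges = [6.3855, 2.5981, 1.5000]

beam 1: φ=-90°, α=210°
  d=(-0.8660,-0.5000)  start (6,6)  tX=0.6120 tY=0.5000  stride 1/|dx|=1.1547 1/|dy|=2.0000
    cross y-line → (6,5), t=0.5000
    cross x-line → (5,5), t=0.6120
    cross x-line → (4,5), t=1.7667
    cross y-line → (4,4), t=2.5000
    cross x-line → (3,4), t=2.9214
    cross x-line → (2,4), t=4.0761
    cross y-line → (2,3), t=4.5000
    cross x-line → (1,3), t=5.2308
    cross x-line → (0,3), t=6.3855 (wall)
  → r_1 = 6.3855
beam 2: φ=0°, α=300°
  d=(0.5000,-0.8660)  start (6,6)  tX=0.9400 tY=0.2887  stride 1/|dx|=2.0000 1/|dy|=1.1547
    cross y-line → (6,5), t=0.2887
    cross x-line → (7,5), t=0.9400
    cross y-line → (7,4), t=1.4434
    cross y-line → (7,3), t=2.5981 (wall)
  → r_2 = 2.5981
beam 3: φ=90°, α=30°
  d=(0.8660,0.5000)  start (6,6)  tX=0.5427 tY=1.5000  stride 1/|dx|=1.1547 1/|dy|=2.0000
    cross x-line → (7,6), t=0.5427
    cross y-line → (7,7), t=1.5000 (wall)
  → r_3 = 1.5000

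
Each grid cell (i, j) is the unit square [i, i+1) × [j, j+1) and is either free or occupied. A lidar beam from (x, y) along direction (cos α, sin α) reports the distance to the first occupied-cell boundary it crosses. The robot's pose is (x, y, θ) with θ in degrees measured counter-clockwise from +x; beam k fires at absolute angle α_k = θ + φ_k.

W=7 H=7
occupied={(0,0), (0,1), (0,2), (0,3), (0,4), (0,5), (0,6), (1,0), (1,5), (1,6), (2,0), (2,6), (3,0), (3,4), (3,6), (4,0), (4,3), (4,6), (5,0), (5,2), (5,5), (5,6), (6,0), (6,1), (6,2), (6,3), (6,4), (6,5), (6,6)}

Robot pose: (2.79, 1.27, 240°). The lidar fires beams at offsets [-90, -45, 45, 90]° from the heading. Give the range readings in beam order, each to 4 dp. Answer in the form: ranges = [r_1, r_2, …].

ranges = [2.0669, 1.0432, 0.2795, 0.5400]

beam 1: φ=-90°, α=150°
  d=(-0.8660,0.5000)  start (2,1)  tX=0.9122 tY=1.4600  stride 1/|dx|=1.1547 1/|dy|=2.0000
    cross x-line → (1,1), t=0.9122
    cross y-line → (1,2), t=1.4600
    cross x-line → (0,2), t=2.0669 (wall)
  → r_1 = 2.0669
beam 2: φ=-45°, α=195°
  d=(-0.9659,-0.2588)  start (2,1)  tX=0.8179 tY=1.0432  stride 1/|dx|=1.0353 1/|dy|=3.8637
    cross x-line → (1,1), t=0.8179
    cross y-line → (1,0), t=1.0432 (wall)
  → r_2 = 1.0432
beam 3: φ=45°, α=285°
  d=(0.2588,-0.9659)  start (2,1)  tX=0.8114 tY=0.2795  stride 1/|dx|=3.8637 1/|dy|=1.0353
    cross y-line → (2,0), t=0.2795 (wall)
  → r_3 = 0.2795
beam 4: φ=90°, α=330°
  d=(0.8660,-0.5000)  start (2,1)  tX=0.2425 tY=0.5400  stride 1/|dx|=1.1547 1/|dy|=2.0000
    cross x-line → (3,1), t=0.2425
    cross y-line → (3,0), t=0.5400 (wall)
  → r_4 = 0.5400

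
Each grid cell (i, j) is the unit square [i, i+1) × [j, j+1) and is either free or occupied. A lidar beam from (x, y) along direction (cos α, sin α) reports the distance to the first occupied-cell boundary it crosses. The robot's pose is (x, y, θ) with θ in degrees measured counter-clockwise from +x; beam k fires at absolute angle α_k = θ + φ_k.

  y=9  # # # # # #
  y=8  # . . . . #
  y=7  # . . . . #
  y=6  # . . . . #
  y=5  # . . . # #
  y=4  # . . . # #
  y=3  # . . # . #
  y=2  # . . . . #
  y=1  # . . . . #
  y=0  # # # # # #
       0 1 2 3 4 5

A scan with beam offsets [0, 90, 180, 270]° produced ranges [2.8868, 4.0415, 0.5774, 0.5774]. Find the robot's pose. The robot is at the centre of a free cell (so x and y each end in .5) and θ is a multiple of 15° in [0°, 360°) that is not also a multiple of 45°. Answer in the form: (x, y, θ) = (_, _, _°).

(x, y, θ) = (4.5, 6.5, 120°)

The pose lattice has 29·16 = 464 candidates. Test each by forward raycasting.
  (2.5, 1.5, 240°): beam 1 = 0.5774 ≠ 2.8868 ✗
  (4.5, 8.5, 105°): beam 1 = 0.5176 ≠ 2.8868 ✗
  (4.5, 2.5, 120°): beam 1 = 1.0000 ≠ 2.8868 ✗
  (1.5, 5.5, 120°): beam 1 = 1.0000 ≠ 2.8868 ✗
  …
  (4.5, 6.5, 120°): r_1=2.8868, r_2=4.0415, r_3=0.5774, r_4=0.5774 — all match ✓
No second candidate reproduces the full scan.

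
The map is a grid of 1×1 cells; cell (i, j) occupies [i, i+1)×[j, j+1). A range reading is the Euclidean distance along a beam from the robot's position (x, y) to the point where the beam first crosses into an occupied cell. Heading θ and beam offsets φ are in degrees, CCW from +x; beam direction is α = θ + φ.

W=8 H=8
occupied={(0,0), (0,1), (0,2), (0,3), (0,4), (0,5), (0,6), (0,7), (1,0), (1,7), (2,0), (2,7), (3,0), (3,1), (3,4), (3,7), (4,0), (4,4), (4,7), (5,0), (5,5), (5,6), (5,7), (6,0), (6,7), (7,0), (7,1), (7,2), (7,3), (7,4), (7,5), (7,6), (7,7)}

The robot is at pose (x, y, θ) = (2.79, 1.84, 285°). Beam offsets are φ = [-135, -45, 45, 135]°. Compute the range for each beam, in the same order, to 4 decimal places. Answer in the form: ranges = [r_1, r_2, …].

beam 1: φ=-135°, α=150°
  cosα=-0.8660 sinα=0.5000 | (2,1) | tMaxX 0.9122 tMaxY 0.3200 | tΔX 1.1547 tΔY 2.0000
    t=0.3200 [y] (2,2)
    t=0.9122 [x] (1,2)
    t=2.0669 [x] (0,2) — stop
  → r_1 = 2.0669
beam 2: φ=-45°, α=240°
  cosα=-0.5000 sinα=-0.8660 | (2,1) | tMaxX 1.5800 tMaxY 0.9699 | tΔX 2.0000 tΔY 1.1547
    t=0.9699 [y] (2,0) — stop
  → r_2 = 0.9699
beam 3: φ=45°, α=330°
  cosα=0.8660 sinα=-0.5000 | (2,1) | tMaxX 0.2425 tMaxY 1.6800 | tΔX 1.1547 tΔY 2.0000
    t=0.2425 [x] (3,1) — stop
  → r_3 = 0.2425
beam 4: φ=135°, α=60°
  cosα=0.5000 sinα=0.8660 | (2,1) | tMaxX 0.4200 tMaxY 0.1848 | tΔX 2.0000 tΔY 1.1547
    t=0.1848 [y] (2,2)
    t=0.4200 [x] (3,2)
    t=1.3395 [y] (3,3)
    t=2.4200 [x] (4,3)
    t=2.4942 [y] (4,4) — stop
  → r_4 = 2.4942

ranges = [2.0669, 0.9699, 0.2425, 2.4942]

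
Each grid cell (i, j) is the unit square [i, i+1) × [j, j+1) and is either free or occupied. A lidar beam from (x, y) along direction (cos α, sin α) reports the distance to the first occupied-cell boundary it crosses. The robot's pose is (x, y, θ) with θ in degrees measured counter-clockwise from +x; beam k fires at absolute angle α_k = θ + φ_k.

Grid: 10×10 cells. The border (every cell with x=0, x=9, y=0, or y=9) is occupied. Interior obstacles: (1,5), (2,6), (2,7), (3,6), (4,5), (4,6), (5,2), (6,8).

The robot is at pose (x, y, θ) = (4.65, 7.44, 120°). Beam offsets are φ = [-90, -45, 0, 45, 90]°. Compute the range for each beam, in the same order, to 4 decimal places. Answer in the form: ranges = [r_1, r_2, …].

beam 1: φ=-90°, α=30°
  dir = (cos 30°, sin 30°) = (0.8660, 0.5000); from cell (4,7)
  next x-line at t=0.4041, next y-line at t=1.1200; Δt_x=1.1547, Δt_y=2.0000
    x: enter (5,7) at t=0.4041
    y: enter (5,8) at t=1.1200
    x: enter (6,8) at t=1.5588 ← occupied
  → r_1 = 1.5588
beam 2: φ=-45°, α=75°
  dir = (cos 75°, sin 75°) = (0.2588, 0.9659); from cell (4,7)
  next x-line at t=1.3523, next y-line at t=0.5798; Δt_x=3.8637, Δt_y=1.0353
    y: enter (4,8) at t=0.5798
    x: enter (5,8) at t=1.3523
    y: enter (5,9) at t=1.6150 ← occupied
  → r_2 = 1.6150
beam 3: φ=0°, α=120°
  dir = (cos 120°, sin 120°) = (-0.5000, 0.8660); from cell (4,7)
  next x-line at t=1.3000, next y-line at t=0.6466; Δt_x=2.0000, Δt_y=1.1547
    y: enter (4,8) at t=0.6466
    x: enter (3,8) at t=1.3000
    y: enter (3,9) at t=1.8013 ← occupied
  → r_3 = 1.8013
beam 4: φ=45°, α=165°
  dir = (cos 165°, sin 165°) = (-0.9659, 0.2588); from cell (4,7)
  next x-line at t=0.6729, next y-line at t=2.1637; Δt_x=1.0353, Δt_y=3.8637
    x: enter (3,7) at t=0.6729
    x: enter (2,7) at t=1.7082 ← occupied
  → r_4 = 1.7082
beam 5: φ=90°, α=210°
  dir = (cos 210°, sin 210°) = (-0.8660, -0.5000); from cell (4,7)
  next x-line at t=0.7506, next y-line at t=0.8800; Δt_x=1.1547, Δt_y=2.0000
    x: enter (3,7) at t=0.7506
    y: enter (3,6) at t=0.8800 ← occupied
  → r_5 = 0.8800

ranges = [1.5588, 1.6150, 1.8013, 1.7082, 0.8800]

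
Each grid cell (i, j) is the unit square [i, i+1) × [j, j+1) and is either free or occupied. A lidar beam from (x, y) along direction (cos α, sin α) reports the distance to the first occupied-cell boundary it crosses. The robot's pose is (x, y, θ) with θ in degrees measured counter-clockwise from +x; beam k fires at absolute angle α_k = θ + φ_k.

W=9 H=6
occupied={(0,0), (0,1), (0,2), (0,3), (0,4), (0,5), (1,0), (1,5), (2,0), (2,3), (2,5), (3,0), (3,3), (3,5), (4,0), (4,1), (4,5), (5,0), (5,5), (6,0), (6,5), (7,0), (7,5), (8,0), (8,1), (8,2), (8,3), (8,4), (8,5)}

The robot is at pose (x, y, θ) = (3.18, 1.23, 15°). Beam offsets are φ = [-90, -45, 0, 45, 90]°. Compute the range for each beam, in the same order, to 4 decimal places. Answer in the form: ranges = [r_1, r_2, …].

beam 1: φ=-90°, α=285°
  direction (0.2588, -0.9659); cell (3,1); t to first gridline: x 3.1682, y 0.2381 (then +3.8637 / +1.0353)
    (3,0) via y @ 0.2381  # hit
  → r_1 = 0.2381
beam 2: φ=-45°, α=330°
  direction (0.8660, -0.5000); cell (3,1); t to first gridline: x 0.9469, y 0.4600 (then +1.1547 / +2.0000)
    (3,0) via y @ 0.4600  # hit
  → r_2 = 0.4600
beam 3: φ=0°, α=15°
  direction (0.9659, 0.2588); cell (3,1); t to first gridline: x 0.8489, y 2.9751 (then +1.0353 / +3.8637)
    (4,1) via x @ 0.8489  # hit
  → r_3 = 0.8489
beam 4: φ=45°, α=60°
  direction (0.5000, 0.8660); cell (3,1); t to first gridline: x 1.6400, y 0.8891 (then +2.0000 / +1.1547)
    (3,2) via y @ 0.8891
    (4,2) via x @ 1.6400
    (4,3) via y @ 2.0438
    (4,4) via y @ 3.1985
    (5,4) via x @ 3.6400
    (5,5) via y @ 4.3532  # hit
  → r_4 = 4.3532
beam 5: φ=90°, α=105°
  direction (-0.2588, 0.9659); cell (3,1); t to first gridline: x 0.6955, y 0.7972 (then +3.8637 / +1.0353)
    (2,1) via x @ 0.6955
    (2,2) via y @ 0.7972
    (2,3) via y @ 1.8324  # hit
  → r_5 = 1.8324

ranges = [0.2381, 0.4600, 0.8489, 4.3532, 1.8324]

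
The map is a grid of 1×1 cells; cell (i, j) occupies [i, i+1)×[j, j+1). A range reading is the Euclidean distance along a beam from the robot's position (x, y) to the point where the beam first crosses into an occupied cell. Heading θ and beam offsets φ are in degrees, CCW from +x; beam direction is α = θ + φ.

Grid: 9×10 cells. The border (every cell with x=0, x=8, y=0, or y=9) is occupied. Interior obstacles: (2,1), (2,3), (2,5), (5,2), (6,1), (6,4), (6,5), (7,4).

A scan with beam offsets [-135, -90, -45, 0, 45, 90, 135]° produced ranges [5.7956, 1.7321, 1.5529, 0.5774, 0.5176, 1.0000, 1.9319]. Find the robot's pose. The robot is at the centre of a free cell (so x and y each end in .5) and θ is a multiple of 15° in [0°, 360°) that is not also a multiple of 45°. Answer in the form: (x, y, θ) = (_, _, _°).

Candidates: 48 free-cell centres × 16 headings = 768 poses. Raycast each; keep the one whose scan matches to 4 dp.
  (7.5, 7.5, 285°): beam 1 = 3.0000 ≠ 5.7956 ✗
  (7.5, 8.5, 120°): beam 1 = 0.5176 ≠ 5.7956 ✗
  (7.5, 8.5, 60°): beam 1 = 1.9319 ≠ 5.7956 ✗
  (3.5, 1.5, 165°): beam 1 = 1.7321 ≠ 5.7956 ✗
  (2.5, 4.5, 120°): beam 1 = 5.6940 ≠ 5.7956 ✗
  …
  (1.5, 7.5, 150°): r_1=5.7956, r_2=1.7321, r_3=1.5529, r_4=0.5774, r_5=0.5176, r_6=1.0000, r_7=1.9319 — all match ✓
Only this pose fits every beam.

(x, y, θ) = (1.5, 7.5, 150°)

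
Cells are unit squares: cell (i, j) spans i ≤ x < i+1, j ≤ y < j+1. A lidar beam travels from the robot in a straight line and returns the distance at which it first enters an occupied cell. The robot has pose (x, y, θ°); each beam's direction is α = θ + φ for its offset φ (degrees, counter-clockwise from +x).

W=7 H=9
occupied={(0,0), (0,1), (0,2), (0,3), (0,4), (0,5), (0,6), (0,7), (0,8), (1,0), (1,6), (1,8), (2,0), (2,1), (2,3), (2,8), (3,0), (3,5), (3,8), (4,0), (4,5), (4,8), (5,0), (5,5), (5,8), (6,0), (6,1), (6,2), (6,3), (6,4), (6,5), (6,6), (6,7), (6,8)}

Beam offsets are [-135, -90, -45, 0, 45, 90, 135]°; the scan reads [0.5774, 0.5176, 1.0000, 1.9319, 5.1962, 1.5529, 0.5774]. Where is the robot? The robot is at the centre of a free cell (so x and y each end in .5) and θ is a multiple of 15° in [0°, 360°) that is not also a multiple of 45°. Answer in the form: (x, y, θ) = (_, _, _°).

(x, y, θ) = (1.5, 5.5, 285°)

The pose lattice has 29·16 = 464 candidates. Test each by forward raycasting.
  (3.5, 2.5, 165°): beam 1 = 2.8868 ≠ 0.5774 ✗
  (4.5, 6.5, 120°): beam 1 = 1.5529 ≠ 0.5774 ✗
  (1.5, 5.5, 15°): beam 1 = 1.0000 ≠ 0.5774 ✗
  …
  (1.5, 5.5, 285°): r_1=0.5774, r_2=0.5176, r_3=1.0000, r_4=1.9319, r_5=5.1962, r_6=1.5529, r_7=0.5774 — all match ✓
Unique over the lattice → pose = (1.5, 5.5, 285°).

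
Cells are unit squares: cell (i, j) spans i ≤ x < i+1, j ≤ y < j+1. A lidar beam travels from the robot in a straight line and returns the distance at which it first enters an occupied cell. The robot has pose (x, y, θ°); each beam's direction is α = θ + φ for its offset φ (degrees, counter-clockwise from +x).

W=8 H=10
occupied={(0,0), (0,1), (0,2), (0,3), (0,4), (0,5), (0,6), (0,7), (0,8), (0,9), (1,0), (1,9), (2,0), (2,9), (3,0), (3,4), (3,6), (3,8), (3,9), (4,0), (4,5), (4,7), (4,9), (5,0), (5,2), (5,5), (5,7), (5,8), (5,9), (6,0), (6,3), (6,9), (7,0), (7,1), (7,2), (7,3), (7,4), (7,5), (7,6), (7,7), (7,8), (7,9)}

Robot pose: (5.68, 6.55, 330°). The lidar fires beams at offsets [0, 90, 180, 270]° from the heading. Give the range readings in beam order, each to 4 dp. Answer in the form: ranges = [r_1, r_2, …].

beam 1: φ=0°, α=330°
  d=(0.8660,-0.5000)  start (5,6)  tX=0.3695 tY=1.1000  stride 1/|dx|=1.1547 1/|dy|=2.0000
    cross x-line → (6,6), t=0.3695
    cross y-line → (6,5), t=1.1000
    cross x-line → (7,5), t=1.5242 (wall)
  → r_1 = 1.5242
beam 2: φ=90°, α=60°
  d=(0.5000,0.8660)  start (5,6)  tX=0.6400 tY=0.5196  stride 1/|dx|=2.0000 1/|dy|=1.1547
    cross y-line → (5,7), t=0.5196 (wall)
  → r_2 = 0.5196
beam 3: φ=180°, α=150°
  d=(-0.8660,0.5000)  start (5,6)  tX=0.7852 tY=0.9000  stride 1/|dx|=1.1547 1/|dy|=2.0000
    cross x-line → (4,6), t=0.7852
    cross y-line → (4,7), t=0.9000 (wall)
  → r_3 = 0.9000
beam 4: φ=270°, α=240°
  d=(-0.5000,-0.8660)  start (5,6)  tX=1.3600 tY=0.6351  stride 1/|dx|=2.0000 1/|dy|=1.1547
    cross y-line → (5,5), t=0.6351 (wall)
  → r_4 = 0.6351

ranges = [1.5242, 0.5196, 0.9000, 0.6351]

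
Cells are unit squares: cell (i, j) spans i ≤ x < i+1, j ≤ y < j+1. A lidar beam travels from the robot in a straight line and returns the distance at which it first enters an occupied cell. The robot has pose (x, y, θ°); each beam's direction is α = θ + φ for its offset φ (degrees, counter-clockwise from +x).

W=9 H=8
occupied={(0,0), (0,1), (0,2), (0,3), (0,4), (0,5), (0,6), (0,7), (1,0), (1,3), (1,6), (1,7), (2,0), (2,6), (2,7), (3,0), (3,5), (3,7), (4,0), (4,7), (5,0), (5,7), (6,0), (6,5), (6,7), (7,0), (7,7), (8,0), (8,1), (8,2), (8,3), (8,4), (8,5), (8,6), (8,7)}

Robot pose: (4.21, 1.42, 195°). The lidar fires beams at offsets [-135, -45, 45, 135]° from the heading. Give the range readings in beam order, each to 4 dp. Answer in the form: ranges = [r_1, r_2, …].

beam 1: φ=-135°, α=60°
  direction (0.5000, 0.8660); cell (4,1); t to first gridline: x 1.5800, y 0.6697 (then +2.0000 / +1.1547)
    (4,2) via y @ 0.6697
    (5,2) via x @ 1.5800
    (5,3) via y @ 1.8244
    (5,4) via y @ 2.9791
    (6,4) via x @ 3.5800
    (6,5) via y @ 4.1338  # hit
  → r_1 = 4.1338
beam 2: φ=-45°, α=150°
  direction (-0.8660, 0.5000); cell (4,1); t to first gridline: x 0.2425, y 1.1600 (then +1.1547 / +2.0000)
    (3,1) via x @ 0.2425
    (3,2) via y @ 1.1600
    (2,2) via x @ 1.3972
    (1,2) via x @ 2.5519
    (1,3) via y @ 3.1600  # hit
  → r_2 = 3.1600
beam 3: φ=45°, α=240°
  direction (-0.5000, -0.8660); cell (4,1); t to first gridline: x 0.4200, y 0.4850 (then +2.0000 / +1.1547)
    (3,1) via x @ 0.4200
    (3,0) via y @ 0.4850  # hit
  → r_3 = 0.4850
beam 4: φ=135°, α=330°
  direction (0.8660, -0.5000); cell (4,1); t to first gridline: x 0.9122, y 0.8400 (then +1.1547 / +2.0000)
    (4,0) via y @ 0.8400  # hit
  → r_4 = 0.8400

ranges = [4.1338, 3.1600, 0.4850, 0.8400]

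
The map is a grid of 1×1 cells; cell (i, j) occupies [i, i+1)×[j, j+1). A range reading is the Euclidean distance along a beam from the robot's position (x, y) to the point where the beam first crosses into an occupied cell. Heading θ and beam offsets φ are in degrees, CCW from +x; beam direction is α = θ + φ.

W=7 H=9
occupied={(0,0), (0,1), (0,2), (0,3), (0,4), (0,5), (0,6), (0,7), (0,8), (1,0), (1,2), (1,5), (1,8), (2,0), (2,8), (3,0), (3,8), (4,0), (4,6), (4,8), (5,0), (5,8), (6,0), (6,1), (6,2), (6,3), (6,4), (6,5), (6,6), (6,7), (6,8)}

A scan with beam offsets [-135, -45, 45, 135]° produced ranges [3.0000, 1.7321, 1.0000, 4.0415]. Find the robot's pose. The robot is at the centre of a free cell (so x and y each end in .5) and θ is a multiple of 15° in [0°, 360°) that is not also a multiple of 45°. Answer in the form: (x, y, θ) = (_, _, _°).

(x, y, θ) = (2.5, 3.5, 195°)

The pose lattice has 32·16 = 512 candidates. Test each by forward raycasting.
  (3.5, 7.5, 345°): beam 1 = 2.8868 ≠ 3.0000 ✗
  (2.5, 5.5, 165°): beam 1 = 1.7321 ≠ 3.0000 ✗
  (4.5, 4.5, 30°): beam 1 = 3.6235 ≠ 3.0000 ✗
  …
  (2.5, 3.5, 195°): r_1=3.0000, r_2=1.7321, r_3=1.0000, r_4=4.0415 — all match ✓
Unique over the lattice → pose = (2.5, 3.5, 195°).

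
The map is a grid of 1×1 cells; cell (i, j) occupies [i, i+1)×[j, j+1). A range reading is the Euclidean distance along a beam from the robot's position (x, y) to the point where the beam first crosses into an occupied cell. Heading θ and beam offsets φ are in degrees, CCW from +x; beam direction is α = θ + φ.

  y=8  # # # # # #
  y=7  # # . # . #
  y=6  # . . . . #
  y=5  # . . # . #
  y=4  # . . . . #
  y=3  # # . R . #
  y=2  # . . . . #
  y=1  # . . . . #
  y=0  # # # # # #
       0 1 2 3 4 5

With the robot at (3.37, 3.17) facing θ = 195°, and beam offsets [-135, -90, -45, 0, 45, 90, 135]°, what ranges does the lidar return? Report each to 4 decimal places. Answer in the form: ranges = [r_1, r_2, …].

beam 1: φ=-135°, α=60°
  cosα=0.5000 sinα=0.8660 | (3,3) | tMaxX 1.2600 tMaxY 0.9584 | tΔX 2.0000 tΔY 1.1547
    t=0.9584 [y] (3,4)
    t=1.2600 [x] (4,4)
    t=2.1131 [y] (4,5)
    t=3.2600 [x] (5,5) — stop
  → r_1 = 3.2600
beam 2: φ=-90°, α=105°
  cosα=-0.2588 sinα=0.9659 | (3,3) | tMaxX 1.4296 tMaxY 0.8593 | tΔX 3.8637 tΔY 1.0353
    t=0.8593 [y] (3,4)
    t=1.4296 [x] (2,4)
    t=1.8946 [y] (2,5)
    t=2.9298 [y] (2,6)
    t=3.9651 [y] (2,7)
    t=5.0004 [y] (2,8) — stop
  → r_2 = 5.0004
beam 3: φ=-45°, α=150°
  cosα=-0.8660 sinα=0.5000 | (3,3) | tMaxX 0.4272 tMaxY 1.6600 | tΔX 1.1547 tΔY 2.0000
    t=0.4272 [x] (2,3)
    t=1.5819 [x] (1,3) — stop
  → r_3 = 1.5819
beam 4: φ=0°, α=195°
  cosα=-0.9659 sinα=-0.2588 | (3,3) | tMaxX 0.3831 tMaxY 0.6568 | tΔX 1.0353 tΔY 3.8637
    t=0.3831 [x] (2,3)
    t=0.6568 [y] (2,2)
    t=1.4183 [x] (1,2)
    t=2.4536 [x] (0,2) — stop
  → r_4 = 2.4536
beam 5: φ=45°, α=240°
  cosα=-0.5000 sinα=-0.8660 | (3,3) | tMaxX 0.7400 tMaxY 0.1963 | tΔX 2.0000 tΔY 1.1547
    t=0.1963 [y] (3,2)
    t=0.7400 [x] (2,2)
    t=1.3510 [y] (2,1)
    t=2.5057 [y] (2,0) — stop
  → r_5 = 2.5057
beam 6: φ=90°, α=285°
  cosα=0.2588 sinα=-0.9659 | (3,3) | tMaxX 2.4341 tMaxY 0.1760 | tΔX 3.8637 tΔY 1.0353
    t=0.1760 [y] (3,2)
    t=1.2113 [y] (3,1)
    t=2.2465 [y] (3,0) — stop
  → r_6 = 2.2465
beam 7: φ=135°, α=330°
  cosα=0.8660 sinα=-0.5000 | (3,3) | tMaxX 0.7275 tMaxY 0.3400 | tΔX 1.1547 tΔY 2.0000
    t=0.3400 [y] (3,2)
    t=0.7275 [x] (4,2)
    t=1.8822 [x] (5,2) — stop
  → r_7 = 1.8822

ranges = [3.2600, 5.0004, 1.5819, 2.4536, 2.5057, 2.2465, 1.8822]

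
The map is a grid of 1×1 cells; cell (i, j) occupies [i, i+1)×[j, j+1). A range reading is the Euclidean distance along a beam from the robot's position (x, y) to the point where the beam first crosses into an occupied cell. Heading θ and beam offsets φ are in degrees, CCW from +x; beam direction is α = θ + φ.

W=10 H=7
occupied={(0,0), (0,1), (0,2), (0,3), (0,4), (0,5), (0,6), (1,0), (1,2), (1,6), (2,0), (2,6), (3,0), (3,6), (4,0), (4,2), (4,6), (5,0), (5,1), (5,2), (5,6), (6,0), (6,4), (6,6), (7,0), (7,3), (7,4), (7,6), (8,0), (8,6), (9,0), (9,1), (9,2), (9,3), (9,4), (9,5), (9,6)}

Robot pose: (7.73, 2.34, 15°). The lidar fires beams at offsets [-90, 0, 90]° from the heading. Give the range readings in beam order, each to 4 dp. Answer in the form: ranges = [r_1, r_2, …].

beam 1: φ=-90°, α=285°
  d=(0.2588,-0.9659)  start (7,2)  tX=1.0432 tY=0.3520  stride 1/|dx|=3.8637 1/|dy|=1.0353
    cross y-line → (7,1), t=0.3520
    cross x-line → (8,1), t=1.0432
    cross y-line → (8,0), t=1.3873 (wall)
  → r_1 = 1.3873
beam 2: φ=0°, α=15°
  d=(0.9659,0.2588)  start (7,2)  tX=0.2795 tY=2.5500  stride 1/|dx|=1.0353 1/|dy|=3.8637
    cross x-line → (8,2), t=0.2795
    cross x-line → (9,2), t=1.3148 (wall)
  → r_2 = 1.3148
beam 3: φ=90°, α=105°
  d=(-0.2588,0.9659)  start (7,2)  tX=2.8205 tY=0.6833  stride 1/|dx|=3.8637 1/|dy|=1.0353
    cross y-line → (7,3), t=0.6833 (wall)
  → r_3 = 0.6833

ranges = [1.3873, 1.3148, 0.6833]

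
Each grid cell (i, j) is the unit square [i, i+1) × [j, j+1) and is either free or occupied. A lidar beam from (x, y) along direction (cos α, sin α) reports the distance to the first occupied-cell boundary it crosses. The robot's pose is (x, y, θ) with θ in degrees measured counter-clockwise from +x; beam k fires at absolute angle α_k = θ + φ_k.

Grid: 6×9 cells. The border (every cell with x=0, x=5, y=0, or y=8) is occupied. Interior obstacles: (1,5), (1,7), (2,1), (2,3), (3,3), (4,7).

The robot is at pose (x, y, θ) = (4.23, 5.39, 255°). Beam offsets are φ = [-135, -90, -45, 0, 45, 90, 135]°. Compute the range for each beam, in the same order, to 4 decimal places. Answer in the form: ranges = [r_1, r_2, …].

ranges = [3.0138, 2.3087, 3.7297, 1.4390, 1.5400, 0.7972, 0.8891]

beam 1: φ=-135°, α=120°
  d=(-0.5000,0.8660)  start (4,5)  tX=0.4600 tY=0.7044  stride 1/|dx|=2.0000 1/|dy|=1.1547
    cross x-line → (3,5), t=0.4600
    cross y-line → (3,6), t=0.7044
    cross y-line → (3,7), t=1.8591
    cross x-line → (2,7), t=2.4600
    cross y-line → (2,8), t=3.0138 (wall)
  → r_1 = 3.0138
beam 2: φ=-90°, α=165°
  d=(-0.9659,0.2588)  start (4,5)  tX=0.2381 tY=2.3569  stride 1/|dx|=1.0353 1/|dy|=3.8637
    cross x-line → (3,5), t=0.2381
    cross x-line → (2,5), t=1.2734
    cross x-line → (1,5), t=2.3087 (wall)
  → r_2 = 2.3087
beam 3: φ=-45°, α=210°
  d=(-0.8660,-0.5000)  start (4,5)  tX=0.2656 tY=0.7800  stride 1/|dx|=1.1547 1/|dy|=2.0000
    cross x-line → (3,5), t=0.2656
    cross y-line → (3,4), t=0.7800
    cross x-line → (2,4), t=1.4203
    cross x-line → (1,4), t=2.5750
    cross y-line → (1,3), t=2.7800
    cross x-line → (0,3), t=3.7297 (wall)
  → r_3 = 3.7297
beam 4: φ=0°, α=255°
  d=(-0.2588,-0.9659)  start (4,5)  tX=0.8887 tY=0.4038  stride 1/|dx|=3.8637 1/|dy|=1.0353
    cross y-line → (4,4), t=0.4038
    cross x-line → (3,4), t=0.8887
    cross y-line → (3,3), t=1.4390 (wall)
  → r_4 = 1.4390
beam 5: φ=45°, α=300°
  d=(0.5000,-0.8660)  start (4,5)  tX=1.5400 tY=0.4503  stride 1/|dx|=2.0000 1/|dy|=1.1547
    cross y-line → (4,4), t=0.4503
    cross x-line → (5,4), t=1.5400 (wall)
  → r_5 = 1.5400
beam 6: φ=90°, α=345°
  d=(0.9659,-0.2588)  start (4,5)  tX=0.7972 tY=1.5068  stride 1/|dx|=1.0353 1/|dy|=3.8637
    cross x-line → (5,5), t=0.7972 (wall)
  → r_6 = 0.7972
beam 7: φ=135°, α=30°
  d=(0.8660,0.5000)  start (4,5)  tX=0.8891 tY=1.2200  stride 1/|dx|=1.1547 1/|dy|=2.0000
    cross x-line → (5,5), t=0.8891 (wall)
  → r_7 = 0.8891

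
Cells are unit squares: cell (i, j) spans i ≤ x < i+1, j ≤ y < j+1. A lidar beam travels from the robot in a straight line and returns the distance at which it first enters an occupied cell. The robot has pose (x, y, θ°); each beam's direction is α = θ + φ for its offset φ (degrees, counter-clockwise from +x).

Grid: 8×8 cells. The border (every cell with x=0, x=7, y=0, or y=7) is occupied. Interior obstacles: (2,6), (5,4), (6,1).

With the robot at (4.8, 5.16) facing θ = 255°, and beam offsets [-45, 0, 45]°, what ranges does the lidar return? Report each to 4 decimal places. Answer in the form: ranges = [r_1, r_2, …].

beam 1: φ=-45°, α=210°
  d=(-0.8660,-0.5000)  start (4,5)  tX=0.9238 tY=0.3200  stride 1/|dx|=1.1547 1/|dy|=2.0000
    cross y-line → (4,4), t=0.3200
    cross x-line → (3,4), t=0.9238
    cross x-line → (2,4), t=2.0785
    cross y-line → (2,3), t=2.3200
    cross x-line → (1,3), t=3.2332
    cross y-line → (1,2), t=4.3200
    cross x-line → (0,2), t=4.3879 (wall)
  → r_1 = 4.3879
beam 2: φ=0°, α=255°
  d=(-0.2588,-0.9659)  start (4,5)  tX=3.0910 tY=0.1656  stride 1/|dx|=3.8637 1/|dy|=1.0353
    cross y-line → (4,4), t=0.1656
    cross y-line → (4,3), t=1.2009
    cross y-line → (4,2), t=2.2362
    cross x-line → (3,2), t=3.0910
    cross y-line → (3,1), t=3.2715
    cross y-line → (3,0), t=4.3067 (wall)
  → r_2 = 4.3067
beam 3: φ=45°, α=300°
  d=(0.5000,-0.8660)  start (4,5)  tX=0.4000 tY=0.1848  stride 1/|dx|=2.0000 1/|dy|=1.1547
    cross y-line → (4,4), t=0.1848
    cross x-line → (5,4), t=0.4000 (wall)
  → r_3 = 0.4000

ranges = [4.3879, 4.3067, 0.4000]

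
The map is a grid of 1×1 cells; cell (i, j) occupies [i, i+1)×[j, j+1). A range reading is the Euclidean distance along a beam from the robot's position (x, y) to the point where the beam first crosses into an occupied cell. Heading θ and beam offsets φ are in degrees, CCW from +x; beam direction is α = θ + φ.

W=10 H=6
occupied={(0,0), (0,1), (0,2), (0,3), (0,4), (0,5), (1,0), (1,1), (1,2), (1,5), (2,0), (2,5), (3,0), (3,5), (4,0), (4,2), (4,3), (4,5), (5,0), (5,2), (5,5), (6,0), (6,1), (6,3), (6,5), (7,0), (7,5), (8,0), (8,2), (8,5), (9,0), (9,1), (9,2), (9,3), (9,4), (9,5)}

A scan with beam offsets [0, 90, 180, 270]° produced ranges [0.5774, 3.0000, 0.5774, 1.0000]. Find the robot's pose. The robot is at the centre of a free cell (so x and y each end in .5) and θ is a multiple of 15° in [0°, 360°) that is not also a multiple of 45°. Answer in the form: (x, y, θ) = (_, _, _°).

Enumerate (i+0.5, j+0.5, θ) over the 24 free cells and 16 admissible headings. For each, cast all 4 beams and compare to the given ranges.
  (8.5, 4.5, 60°): beam 2 = 1.0000 ≠ 3.0000 ✗
  (8.5, 1.5, 165°): beam 1 = 1.5529 ≠ 0.5774 ✗
  (7.5, 1.5, 330°): beam 1 = 1.0000 ≠ 0.5774 ✗
  (4.5, 4.5, 345°): beam 1 = 1.9319 ≠ 0.5774 ✗
  …
  (4.5, 4.5, 120°): r_1=0.5774, r_2=3.0000, r_3=0.5774, r_4=1.0000 — all match ✓
Only this pose fits every beam.

(x, y, θ) = (4.5, 4.5, 120°)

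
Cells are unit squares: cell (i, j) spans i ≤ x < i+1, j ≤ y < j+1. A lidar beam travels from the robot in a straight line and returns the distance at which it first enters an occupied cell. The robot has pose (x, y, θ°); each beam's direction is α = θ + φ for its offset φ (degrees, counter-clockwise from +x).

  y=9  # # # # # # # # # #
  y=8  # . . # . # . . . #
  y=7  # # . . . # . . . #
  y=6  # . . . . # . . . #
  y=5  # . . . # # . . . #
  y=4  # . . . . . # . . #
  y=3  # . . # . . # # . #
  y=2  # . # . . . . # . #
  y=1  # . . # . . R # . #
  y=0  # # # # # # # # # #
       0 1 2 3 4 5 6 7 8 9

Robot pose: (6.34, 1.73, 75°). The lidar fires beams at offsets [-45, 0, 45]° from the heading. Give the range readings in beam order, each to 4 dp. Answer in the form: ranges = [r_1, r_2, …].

beam 1: φ=-45°, α=30°
  cosα=0.8660 sinα=0.5000 | (6,1) | tMaxX 0.7621 tMaxY 0.5400 | tΔX 1.1547 tΔY 2.0000
    t=0.5400 [y] (6,2)
    t=0.7621 [x] (7,2) — stop
  → r_1 = 0.7621
beam 2: φ=0°, α=75°
  cosα=0.2588 sinα=0.9659 | (6,1) | tMaxX 2.5500 tMaxY 0.2795 | tΔX 3.8637 tΔY 1.0353
    t=0.2795 [y] (6,2)
    t=1.3148 [y] (6,3) — stop
  → r_2 = 1.3148
beam 3: φ=45°, α=120°
  cosα=-0.5000 sinα=0.8660 | (6,1) | tMaxX 0.6800 tMaxY 0.3118 | tΔX 2.0000 tΔY 1.1547
    t=0.3118 [y] (6,2)
    t=0.6800 [x] (5,2)
    t=1.4665 [y] (5,3)
    t=2.6212 [y] (5,4)
    t=2.6800 [x] (4,4)
    t=3.7759 [y] (4,5) — stop
  → r_3 = 3.7759

ranges = [0.7621, 1.3148, 3.7759]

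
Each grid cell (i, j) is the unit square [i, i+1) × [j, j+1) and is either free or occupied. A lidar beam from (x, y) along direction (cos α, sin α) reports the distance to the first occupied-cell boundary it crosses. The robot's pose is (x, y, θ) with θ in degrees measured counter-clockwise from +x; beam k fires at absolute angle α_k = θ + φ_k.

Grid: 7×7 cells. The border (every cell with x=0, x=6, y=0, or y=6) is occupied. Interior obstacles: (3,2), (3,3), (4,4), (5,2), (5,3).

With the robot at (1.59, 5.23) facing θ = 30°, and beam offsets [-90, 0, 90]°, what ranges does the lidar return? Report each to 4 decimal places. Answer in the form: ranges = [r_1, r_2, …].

ranges = [2.8200, 1.5400, 0.8891]

beam 1: φ=-90°, α=300°
  cosα=0.5000 sinα=-0.8660 | (1,5) | tMaxX 0.8200 tMaxY 0.2656 | tΔX 2.0000 tΔY 1.1547
    t=0.2656 [y] (1,4)
    t=0.8200 [x] (2,4)
    t=1.4203 [y] (2,3)
    t=2.5750 [y] (2,2)
    t=2.8200 [x] (3,2) — stop
  → r_1 = 2.8200
beam 2: φ=0°, α=30°
  cosα=0.8660 sinα=0.5000 | (1,5) | tMaxX 0.4734 tMaxY 1.5400 | tΔX 1.1547 tΔY 2.0000
    t=0.4734 [x] (2,5)
    t=1.5400 [y] (2,6) — stop
  → r_2 = 1.5400
beam 3: φ=90°, α=120°
  cosα=-0.5000 sinα=0.8660 | (1,5) | tMaxX 1.1800 tMaxY 0.8891 | tΔX 2.0000 tΔY 1.1547
    t=0.8891 [y] (1,6) — stop
  → r_3 = 0.8891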